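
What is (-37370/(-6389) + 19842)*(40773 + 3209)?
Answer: 5577265409656/6389 ≈ 8.7295e+8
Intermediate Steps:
(-37370/(-6389) + 19842)*(40773 + 3209) = (-37370*(-1/6389) + 19842)*43982 = (37370/6389 + 19842)*43982 = (126807908/6389)*43982 = 5577265409656/6389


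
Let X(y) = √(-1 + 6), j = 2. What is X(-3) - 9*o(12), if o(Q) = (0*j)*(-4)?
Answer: √5 ≈ 2.2361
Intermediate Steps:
o(Q) = 0 (o(Q) = (0*2)*(-4) = 0*(-4) = 0)
X(y) = √5
X(-3) - 9*o(12) = √5 - 9*0 = √5 + 0 = √5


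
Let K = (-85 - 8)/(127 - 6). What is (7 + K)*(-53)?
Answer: -39962/121 ≈ -330.26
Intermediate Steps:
K = -93/121 ≈ -0.76859
(7 + K)*(-53) = (7 - 93/121)*(-53) = (754/121)*(-53) = -39962/121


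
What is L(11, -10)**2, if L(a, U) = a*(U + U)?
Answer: 48400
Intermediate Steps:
L(a, U) = 2*U*a (L(a, U) = a*(2*U) = 2*U*a)
L(11, -10)**2 = (2*(-10)*11)**2 = (-220)**2 = 48400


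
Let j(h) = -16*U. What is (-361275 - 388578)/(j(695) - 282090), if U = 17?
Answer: 749853/282362 ≈ 2.6556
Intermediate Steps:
j(h) = -272 (j(h) = -16*17 = -272)
(-361275 - 388578)/(j(695) - 282090) = (-361275 - 388578)/(-272 - 282090) = -749853/(-282362) = -749853*(-1/282362) = 749853/282362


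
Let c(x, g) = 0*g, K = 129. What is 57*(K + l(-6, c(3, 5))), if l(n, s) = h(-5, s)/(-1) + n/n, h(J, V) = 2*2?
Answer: 7182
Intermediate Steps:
h(J, V) = 4
c(x, g) = 0
l(n, s) = -3 (l(n, s) = 4/(-1) + n/n = 4*(-1) + 1 = -4 + 1 = -3)
57*(K + l(-6, c(3, 5))) = 57*(129 - 3) = 57*126 = 7182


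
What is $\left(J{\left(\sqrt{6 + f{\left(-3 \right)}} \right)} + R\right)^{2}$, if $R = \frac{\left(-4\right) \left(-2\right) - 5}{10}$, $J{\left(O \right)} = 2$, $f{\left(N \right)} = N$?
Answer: $\frac{529}{100} \approx 5.29$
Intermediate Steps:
$R = \frac{3}{10}$ ($R = \left(8 - 5\right) \frac{1}{10} = 3 \cdot \frac{1}{10} = \frac{3}{10} \approx 0.3$)
$\left(J{\left(\sqrt{6 + f{\left(-3 \right)}} \right)} + R\right)^{2} = \left(2 + \frac{3}{10}\right)^{2} = \left(\frac{23}{10}\right)^{2} = \frac{529}{100}$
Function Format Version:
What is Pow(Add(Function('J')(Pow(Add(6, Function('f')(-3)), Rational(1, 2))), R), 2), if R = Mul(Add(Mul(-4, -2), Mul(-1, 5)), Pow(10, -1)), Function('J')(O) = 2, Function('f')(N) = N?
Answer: Rational(529, 100) ≈ 5.2900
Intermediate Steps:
R = Rational(3, 10) (R = Mul(Add(8, -5), Rational(1, 10)) = Mul(3, Rational(1, 10)) = Rational(3, 10) ≈ 0.30000)
Pow(Add(Function('J')(Pow(Add(6, Function('f')(-3)), Rational(1, 2))), R), 2) = Pow(Add(2, Rational(3, 10)), 2) = Pow(Rational(23, 10), 2) = Rational(529, 100)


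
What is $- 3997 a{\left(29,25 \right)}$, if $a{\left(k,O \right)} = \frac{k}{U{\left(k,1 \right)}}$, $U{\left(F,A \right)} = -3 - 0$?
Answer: $\frac{115913}{3} \approx 38638.0$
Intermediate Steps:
$U{\left(F,A \right)} = -3$ ($U{\left(F,A \right)} = -3 + 0 = -3$)
$a{\left(k,O \right)} = - \frac{k}{3}$ ($a{\left(k,O \right)} = \frac{k}{-3} = k \left(- \frac{1}{3}\right) = - \frac{k}{3}$)
$- 3997 a{\left(29,25 \right)} = - 3997 \left(\left(- \frac{1}{3}\right) 29\right) = \left(-3997\right) \left(- \frac{29}{3}\right) = \frac{115913}{3}$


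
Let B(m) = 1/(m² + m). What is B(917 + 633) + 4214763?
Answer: 10132500990151/2404050 ≈ 4.2148e+6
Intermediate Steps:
B(m) = 1/(m + m²)
B(917 + 633) + 4214763 = 1/((917 + 633)*(1 + (917 + 633))) + 4214763 = 1/(1550*(1 + 1550)) + 4214763 = (1/1550)/1551 + 4214763 = (1/1550)*(1/1551) + 4214763 = 1/2404050 + 4214763 = 10132500990151/2404050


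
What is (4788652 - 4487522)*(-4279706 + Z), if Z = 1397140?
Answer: -868027099580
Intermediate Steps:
(4788652 - 4487522)*(-4279706 + Z) = (4788652 - 4487522)*(-4279706 + 1397140) = 301130*(-2882566) = -868027099580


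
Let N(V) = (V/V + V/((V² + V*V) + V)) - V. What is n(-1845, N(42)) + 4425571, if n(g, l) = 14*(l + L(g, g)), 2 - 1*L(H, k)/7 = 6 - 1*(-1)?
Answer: 376083109/85 ≈ 4.4245e+6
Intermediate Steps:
L(H, k) = -35 (L(H, k) = 14 - 7*(6 - 1*(-1)) = 14 - 7*(6 + 1) = 14 - 7*7 = 14 - 49 = -35)
N(V) = 1 - V + V/(V + 2*V²) (N(V) = (1 + V/((V² + V²) + V)) - V = (1 + V/(2*V² + V)) - V = (1 + V/(V + 2*V²)) - V = 1 - V + V/(V + 2*V²))
n(g, l) = -490 + 14*l (n(g, l) = 14*(l - 35) = 14*(-35 + l) = -490 + 14*l)
n(-1845, N(42)) + 4425571 = (-490 + 14*((2 + 42 - 2*42²)/(1 + 2*42))) + 4425571 = (-490 + 14*((2 + 42 - 2*1764)/(1 + 84))) + 4425571 = (-490 + 14*((2 + 42 - 3528)/85)) + 4425571 = (-490 + 14*((1/85)*(-3484))) + 4425571 = (-490 + 14*(-3484/85)) + 4425571 = (-490 - 48776/85) + 4425571 = -90426/85 + 4425571 = 376083109/85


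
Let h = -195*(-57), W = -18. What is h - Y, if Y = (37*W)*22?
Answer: 25767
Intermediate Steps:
Y = -14652 (Y = (37*(-18))*22 = -666*22 = -14652)
h = 11115
h - Y = 11115 - 1*(-14652) = 11115 + 14652 = 25767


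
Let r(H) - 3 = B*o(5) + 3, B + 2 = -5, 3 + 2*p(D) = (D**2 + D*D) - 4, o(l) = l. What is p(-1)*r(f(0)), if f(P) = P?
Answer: 145/2 ≈ 72.500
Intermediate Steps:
p(D) = -7/2 + D**2 (p(D) = -3/2 + ((D**2 + D*D) - 4)/2 = -3/2 + ((D**2 + D**2) - 4)/2 = -3/2 + (2*D**2 - 4)/2 = -3/2 + (-4 + 2*D**2)/2 = -3/2 + (-2 + D**2) = -7/2 + D**2)
B = -7 (B = -2 - 5 = -7)
r(H) = -29 (r(H) = 3 + (-7*5 + 3) = 3 + (-35 + 3) = 3 - 32 = -29)
p(-1)*r(f(0)) = (-7/2 + (-1)**2)*(-29) = (-7/2 + 1)*(-29) = -5/2*(-29) = 145/2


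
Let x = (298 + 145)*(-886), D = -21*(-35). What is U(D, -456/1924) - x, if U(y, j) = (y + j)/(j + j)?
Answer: 29712041/76 ≈ 3.9095e+5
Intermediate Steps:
D = 735
U(y, j) = (j + y)/(2*j) (U(y, j) = (j + y)/((2*j)) = (j + y)*(1/(2*j)) = (j + y)/(2*j))
x = -392498 (x = 443*(-886) = -392498)
U(D, -456/1924) - x = (-456/1924 + 735)/(2*((-456/1924))) - 1*(-392498) = (-456*1/1924 + 735)/(2*((-456*1/1924))) + 392498 = (-114/481 + 735)/(2*(-114/481)) + 392498 = (½)*(-481/114)*(353421/481) + 392498 = -117807/76 + 392498 = 29712041/76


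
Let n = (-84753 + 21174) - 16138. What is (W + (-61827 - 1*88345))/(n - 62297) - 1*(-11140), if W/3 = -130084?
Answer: 791288192/71007 ≈ 11144.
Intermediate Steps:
W = -390252 (W = 3*(-130084) = -390252)
n = -79717 (n = -63579 - 16138 = -79717)
(W + (-61827 - 1*88345))/(n - 62297) - 1*(-11140) = (-390252 + (-61827 - 1*88345))/(-79717 - 62297) - 1*(-11140) = (-390252 + (-61827 - 88345))/(-142014) + 11140 = (-390252 - 150172)*(-1/142014) + 11140 = -540424*(-1/142014) + 11140 = 270212/71007 + 11140 = 791288192/71007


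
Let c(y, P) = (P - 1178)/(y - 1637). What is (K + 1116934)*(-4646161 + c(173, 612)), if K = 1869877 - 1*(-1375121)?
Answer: -3708721308171827/183 ≈ -2.0266e+13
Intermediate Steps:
K = 3244998 (K = 1869877 + 1375121 = 3244998)
c(y, P) = (-1178 + P)/(-1637 + y)
(K + 1116934)*(-4646161 + c(173, 612)) = (3244998 + 1116934)*(-4646161 + (-1178 + 612)/(-1637 + 173)) = 4361932*(-4646161 - 566/(-1464)) = 4361932*(-4646161 - 1/1464*(-566)) = 4361932*(-4646161 + 283/732) = 4361932*(-3400989569/732) = -3708721308171827/183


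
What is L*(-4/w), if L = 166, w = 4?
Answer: -166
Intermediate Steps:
L*(-4/w) = 166*(-4/4) = 166*(-4*¼) = 166*(-1) = -166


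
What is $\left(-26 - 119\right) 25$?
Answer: $-3625$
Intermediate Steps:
$\left(-26 - 119\right) 25 = \left(-145\right) 25 = -3625$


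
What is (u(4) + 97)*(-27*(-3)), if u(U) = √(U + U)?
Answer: 7857 + 162*√2 ≈ 8086.1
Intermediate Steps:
u(U) = √2*√U (u(U) = √(2*U) = √2*√U)
(u(4) + 97)*(-27*(-3)) = (√2*√4 + 97)*(-27*(-3)) = (√2*2 + 97)*81 = (2*√2 + 97)*81 = (97 + 2*√2)*81 = 7857 + 162*√2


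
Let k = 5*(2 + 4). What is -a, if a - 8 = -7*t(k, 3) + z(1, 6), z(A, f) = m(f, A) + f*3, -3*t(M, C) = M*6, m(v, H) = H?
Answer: -447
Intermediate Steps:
k = 30 (k = 5*6 = 30)
t(M, C) = -2*M (t(M, C) = -M*6/3 = -2*M)
z(A, f) = A + 3*f (z(A, f) = A + f*3 = A + 3*f)
a = 447 (a = 8 + (-(-14)*30 + (1 + 3*6)) = 8 + (-7*(-60) + (1 + 18)) = 8 + (420 + 19) = 8 + 439 = 447)
-a = -1*447 = -447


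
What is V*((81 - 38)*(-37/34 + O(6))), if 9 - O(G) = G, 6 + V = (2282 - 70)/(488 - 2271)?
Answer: -18041725/30311 ≈ -595.22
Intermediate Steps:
V = -12910/1783 (V = -6 + (2282 - 70)/(488 - 2271) = -6 + 2212/(-1783) = -6 + 2212*(-1/1783) = -6 - 2212/1783 = -12910/1783 ≈ -7.2406)
O(G) = 9 - G
V*((81 - 38)*(-37/34 + O(6))) = -12910*(81 - 38)*(-37/34 + (9 - 1*6))/1783 = -555130*(-37*1/34 + (9 - 6))/1783 = -555130*(-37/34 + 3)/1783 = -555130*65/(1783*34) = -12910/1783*2795/34 = -18041725/30311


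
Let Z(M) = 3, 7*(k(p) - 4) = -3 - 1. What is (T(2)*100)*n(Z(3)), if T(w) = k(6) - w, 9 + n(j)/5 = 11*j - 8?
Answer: 80000/7 ≈ 11429.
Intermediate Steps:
k(p) = 24/7 (k(p) = 4 + (-3 - 1)/7 = 4 + (⅐)*(-4) = 4 - 4/7 = 24/7)
n(j) = -85 + 55*j (n(j) = -45 + 5*(11*j - 8) = -45 + 5*(-8 + 11*j) = -45 + (-40 + 55*j) = -85 + 55*j)
T(w) = 24/7 - w
(T(2)*100)*n(Z(3)) = ((24/7 - 1*2)*100)*(-85 + 55*3) = ((24/7 - 2)*100)*(-85 + 165) = ((10/7)*100)*80 = (1000/7)*80 = 80000/7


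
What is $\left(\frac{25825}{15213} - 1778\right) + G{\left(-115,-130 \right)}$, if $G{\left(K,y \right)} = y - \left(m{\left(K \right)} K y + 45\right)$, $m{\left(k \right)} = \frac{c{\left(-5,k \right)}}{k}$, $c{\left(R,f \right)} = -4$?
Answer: $- \frac{37595924}{15213} \approx -2471.3$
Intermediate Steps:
$m{\left(k \right)} = - \frac{4}{k}$
$G{\left(K,y \right)} = -45 + 5 y$ ($G{\left(K,y \right)} = y - \left(- \frac{4}{K} K y + 45\right) = y - \left(- 4 y + 45\right) = y - \left(45 - 4 y\right) = y + \left(-45 + 4 y\right) = -45 + 5 y$)
$\left(\frac{25825}{15213} - 1778\right) + G{\left(-115,-130 \right)} = \left(\frac{25825}{15213} - 1778\right) + \left(-45 + 5 \left(-130\right)\right) = \left(25825 \cdot \frac{1}{15213} - 1778\right) - 695 = \left(\frac{25825}{15213} - 1778\right) - 695 = - \frac{27022889}{15213} - 695 = - \frac{37595924}{15213}$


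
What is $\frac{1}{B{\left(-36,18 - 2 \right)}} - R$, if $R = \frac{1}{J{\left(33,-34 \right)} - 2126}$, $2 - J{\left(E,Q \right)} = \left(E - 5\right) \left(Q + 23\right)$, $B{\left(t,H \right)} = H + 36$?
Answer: $\frac{467}{23608} \approx 0.019781$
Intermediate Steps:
$B{\left(t,H \right)} = 36 + H$
$J{\left(E,Q \right)} = 2 - \left(-5 + E\right) \left(23 + Q\right)$ ($J{\left(E,Q \right)} = 2 - \left(E - 5\right) \left(Q + 23\right) = 2 - \left(-5 + E\right) \left(23 + Q\right)$)
$R = - \frac{1}{1816}$ ($R = \frac{1}{\left(117 - 759 + 5 \left(-34\right) - 33 \left(-34\right)\right) - 2126} = \frac{1}{\left(117 - 759 - 170 + 1122\right) - 2126} = \frac{1}{310 - 2126} = \frac{1}{-1816} = - \frac{1}{1816} \approx -0.00055066$)
$\frac{1}{B{\left(-36,18 - 2 \right)}} - R = \frac{1}{36 + \left(18 - 2\right)} - - \frac{1}{1816} = \frac{1}{36 + 16} + \frac{1}{1816} = \frac{1}{52} + \frac{1}{1816} = \frac{467}{23608}$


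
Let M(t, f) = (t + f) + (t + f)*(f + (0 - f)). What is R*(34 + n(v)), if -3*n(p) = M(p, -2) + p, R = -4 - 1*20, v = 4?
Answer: -768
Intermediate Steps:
R = -24 (R = -4 - 20 = -24)
M(t, f) = f + t (M(t, f) = (f + t) + (f + t)*(f - f) = (f + t) + (f + t)*0 = (f + t) + 0 = f + t)
n(p) = ⅔ - 2*p/3 (n(p) = -((-2 + p) + p)/3 = -(-2 + 2*p)/3 = ⅔ - 2*p/3)
R*(34 + n(v)) = -24*(34 + (⅔ - ⅔*4)) = -24*(34 + (⅔ - 8/3)) = -24*(34 - 2) = -24*32 = -768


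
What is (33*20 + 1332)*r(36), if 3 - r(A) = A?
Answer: -65736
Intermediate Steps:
r(A) = 3 - A
(33*20 + 1332)*r(36) = (33*20 + 1332)*(3 - 1*36) = (660 + 1332)*(3 - 36) = 1992*(-33) = -65736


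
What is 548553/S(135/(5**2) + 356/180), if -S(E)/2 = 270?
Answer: -182851/180 ≈ -1015.8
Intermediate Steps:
S(E) = -540 (S(E) = -2*270 = -540)
548553/S(135/(5**2) + 356/180) = 548553/(-540) = 548553*(-1/540) = -182851/180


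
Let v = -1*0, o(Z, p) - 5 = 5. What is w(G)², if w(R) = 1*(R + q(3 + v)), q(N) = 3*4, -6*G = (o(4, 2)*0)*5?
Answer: 144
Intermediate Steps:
o(Z, p) = 10 (o(Z, p) = 5 + 5 = 10)
v = 0
G = 0 (G = -10*0*5/6 = -0*5 = -⅙*0 = 0)
q(N) = 12
w(R) = 12 + R (w(R) = 1*(R + 12) = 1*(12 + R) = 12 + R)
w(G)² = (12 + 0)² = 12² = 144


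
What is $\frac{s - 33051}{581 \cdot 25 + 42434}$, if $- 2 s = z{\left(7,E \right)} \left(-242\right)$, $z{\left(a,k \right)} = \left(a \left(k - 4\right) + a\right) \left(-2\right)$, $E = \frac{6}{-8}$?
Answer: $- \frac{53397}{113918} \approx -0.46873$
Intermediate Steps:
$E = - \frac{3}{4}$ ($E = 6 \left(- \frac{1}{8}\right) = - \frac{3}{4} \approx -0.75$)
$z{\left(a,k \right)} = - 2 a - 2 a \left(-4 + k\right)$ ($z{\left(a,k \right)} = \left(a \left(-4 + k\right) + a\right) \left(-2\right) = \left(a + a \left(-4 + k\right)\right) \left(-2\right) = - 2 a - 2 a \left(-4 + k\right)$)
$s = \frac{12705}{2}$ ($s = - \frac{2 \cdot 7 \left(3 - - \frac{3}{4}\right) \left(-242\right)}{2} = - \frac{2 \cdot 7 \left(3 + \frac{3}{4}\right) \left(-242\right)}{2} = - \frac{2 \cdot 7 \cdot \frac{15}{4} \left(-242\right)}{2} = - \frac{\frac{105}{2} \left(-242\right)}{2} = \left(- \frac{1}{2}\right) \left(-12705\right) = \frac{12705}{2} \approx 6352.5$)
$\frac{s - 33051}{581 \cdot 25 + 42434} = \frac{\frac{12705}{2} - 33051}{581 \cdot 25 + 42434} = - \frac{53397}{2 \left(14525 + 42434\right)} = - \frac{53397}{2 \cdot 56959} = \left(- \frac{53397}{2}\right) \frac{1}{56959} = - \frac{53397}{113918}$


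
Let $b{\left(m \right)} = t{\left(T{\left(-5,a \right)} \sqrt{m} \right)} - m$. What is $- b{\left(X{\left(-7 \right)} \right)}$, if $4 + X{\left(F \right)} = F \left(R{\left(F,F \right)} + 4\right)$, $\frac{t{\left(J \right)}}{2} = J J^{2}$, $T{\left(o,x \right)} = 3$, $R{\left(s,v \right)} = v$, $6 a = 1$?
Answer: $17 - 918 \sqrt{17} \approx -3768.0$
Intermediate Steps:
$a = \frac{1}{6}$ ($a = \frac{1}{6} \cdot 1 = \frac{1}{6} \approx 0.16667$)
$t{\left(J \right)} = 2 J^{3}$ ($t{\left(J \right)} = 2 J J^{2} = 2 J^{3}$)
$X{\left(F \right)} = -4 + F \left(4 + F\right)$ ($X{\left(F \right)} = -4 + F \left(F + 4\right) = -4 + F \left(4 + F\right)$)
$b{\left(m \right)} = - m + 54 m^{\frac{3}{2}}$ ($b{\left(m \right)} = 2 \left(3 \sqrt{m}\right)^{3} - m = 2 \cdot 27 m^{\frac{3}{2}} - m = 54 m^{\frac{3}{2}} - m = - m + 54 m^{\frac{3}{2}}$)
$- b{\left(X{\left(-7 \right)} \right)} = - (- (-4 + \left(-7\right)^{2} + 4 \left(-7\right)) + 54 \left(-4 + \left(-7\right)^{2} + 4 \left(-7\right)\right)^{\frac{3}{2}}) = - (- (-4 + 49 - 28) + 54 \left(-4 + 49 - 28\right)^{\frac{3}{2}}) = - (\left(-1\right) 17 + 54 \cdot 17^{\frac{3}{2}}) = - (-17 + 54 \cdot 17 \sqrt{17}) = - (-17 + 918 \sqrt{17}) = 17 - 918 \sqrt{17}$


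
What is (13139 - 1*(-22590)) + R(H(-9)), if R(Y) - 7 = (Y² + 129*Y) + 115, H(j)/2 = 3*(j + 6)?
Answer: 33853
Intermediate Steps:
H(j) = 36 + 6*j (H(j) = 2*(3*(j + 6)) = 2*(3*(6 + j)) = 2*(18 + 3*j) = 36 + 6*j)
R(Y) = 122 + Y² + 129*Y (R(Y) = 7 + ((Y² + 129*Y) + 115) = 7 + (115 + Y² + 129*Y) = 122 + Y² + 129*Y)
(13139 - 1*(-22590)) + R(H(-9)) = (13139 - 1*(-22590)) + (122 + (36 + 6*(-9))² + 129*(36 + 6*(-9))) = (13139 + 22590) + (122 + (36 - 54)² + 129*(36 - 54)) = 35729 + (122 + (-18)² + 129*(-18)) = 35729 + (122 + 324 - 2322) = 35729 - 1876 = 33853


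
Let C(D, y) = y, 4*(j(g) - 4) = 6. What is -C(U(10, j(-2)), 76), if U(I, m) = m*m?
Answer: -76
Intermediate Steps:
j(g) = 11/2 (j(g) = 4 + (1/4)*6 = 4 + 3/2 = 11/2)
U(I, m) = m**2
-C(U(10, j(-2)), 76) = -1*76 = -76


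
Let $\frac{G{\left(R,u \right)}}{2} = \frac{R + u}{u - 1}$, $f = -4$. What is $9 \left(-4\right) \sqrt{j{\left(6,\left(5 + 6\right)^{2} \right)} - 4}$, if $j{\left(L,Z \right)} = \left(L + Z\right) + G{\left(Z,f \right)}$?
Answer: $- \frac{36 \sqrt{1905}}{5} \approx -314.25$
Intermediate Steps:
$G{\left(R,u \right)} = \frac{2 \left(R + u\right)}{-1 + u}$ ($G{\left(R,u \right)} = 2 \frac{R + u}{u - 1} = 2 \frac{R + u}{-1 + u} = \frac{2 \left(R + u\right)}{-1 + u}$)
$j{\left(L,Z \right)} = \frac{8}{5} + L + \frac{3 Z}{5}$ ($j{\left(L,Z \right)} = \left(L + Z\right) + \frac{2 \left(Z - 4\right)}{-1 - 4} = \left(L + Z\right) + \frac{2 \left(-4 + Z\right)}{-5} = \left(L + Z\right) + 2 \left(- \frac{1}{5}\right) \left(-4 + Z\right) = \left(L + Z\right) - \left(- \frac{8}{5} + \frac{2 Z}{5}\right) = \frac{8}{5} + L + \frac{3 Z}{5}$)
$9 \left(-4\right) \sqrt{j{\left(6,\left(5 + 6\right)^{2} \right)} - 4} = 9 \left(-4\right) \sqrt{\left(\frac{8}{5} + 6 + \frac{3 \left(5 + 6\right)^{2}}{5}\right) - 4} = - 36 \sqrt{\left(\frac{8}{5} + 6 + \frac{3 \cdot 11^{2}}{5}\right) - 4} = - 36 \sqrt{\left(\frac{8}{5} + 6 + \frac{3}{5} \cdot 121\right) - 4} = - 36 \sqrt{\left(\frac{8}{5} + 6 + \frac{363}{5}\right) - 4} = - 36 \sqrt{\frac{401}{5} - 4} = - 36 \sqrt{\frac{381}{5}} = - 36 \frac{\sqrt{1905}}{5} = - \frac{36 \sqrt{1905}}{5}$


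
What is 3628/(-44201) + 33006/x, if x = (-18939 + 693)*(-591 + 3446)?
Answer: -31741645241/383755513055 ≈ -0.082713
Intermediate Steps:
x = -52092330 (x = -18246*2855 = -52092330)
3628/(-44201) + 33006/x = 3628/(-44201) + 33006/(-52092330) = 3628*(-1/44201) + 33006*(-1/52092330) = -3628/44201 - 5501/8682055 = -31741645241/383755513055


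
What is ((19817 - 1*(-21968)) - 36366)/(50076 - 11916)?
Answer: 5419/38160 ≈ 0.14201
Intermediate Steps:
((19817 - 1*(-21968)) - 36366)/(50076 - 11916) = ((19817 + 21968) - 36366)/38160 = (41785 - 36366)*(1/38160) = 5419*(1/38160) = 5419/38160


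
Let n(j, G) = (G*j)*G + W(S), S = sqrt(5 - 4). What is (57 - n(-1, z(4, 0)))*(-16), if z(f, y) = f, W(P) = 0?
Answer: -1168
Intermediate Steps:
S = 1 (S = sqrt(1) = 1)
n(j, G) = j*G**2 (n(j, G) = (G*j)*G + 0 = j*G**2 + 0 = j*G**2)
(57 - n(-1, z(4, 0)))*(-16) = (57 - (-1)*4**2)*(-16) = (57 - (-1)*16)*(-16) = (57 - 1*(-16))*(-16) = (57 + 16)*(-16) = 73*(-16) = -1168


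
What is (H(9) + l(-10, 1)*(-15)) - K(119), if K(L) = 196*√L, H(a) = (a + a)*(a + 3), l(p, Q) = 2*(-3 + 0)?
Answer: 306 - 196*√119 ≈ -1832.1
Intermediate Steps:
l(p, Q) = -6 (l(p, Q) = 2*(-3) = -6)
H(a) = 2*a*(3 + a) (H(a) = (2*a)*(3 + a) = 2*a*(3 + a))
(H(9) + l(-10, 1)*(-15)) - K(119) = (2*9*(3 + 9) - 6*(-15)) - 196*√119 = (2*9*12 + 90) - 196*√119 = (216 + 90) - 196*√119 = 306 - 196*√119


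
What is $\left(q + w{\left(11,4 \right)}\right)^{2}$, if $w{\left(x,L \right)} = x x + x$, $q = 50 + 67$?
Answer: $62001$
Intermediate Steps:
$q = 117$
$w{\left(x,L \right)} = x + x^{2}$ ($w{\left(x,L \right)} = x^{2} + x = x + x^{2}$)
$\left(q + w{\left(11,4 \right)}\right)^{2} = \left(117 + 11 \left(1 + 11\right)\right)^{2} = \left(117 + 11 \cdot 12\right)^{2} = \left(117 + 132\right)^{2} = 249^{2} = 62001$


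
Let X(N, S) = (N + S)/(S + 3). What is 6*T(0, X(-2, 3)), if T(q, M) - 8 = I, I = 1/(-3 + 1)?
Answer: 45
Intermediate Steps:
X(N, S) = (N + S)/(3 + S)
I = -1/2 (I = 1/(-2) = -1/2 ≈ -0.50000)
T(q, M) = 15/2 (T(q, M) = 8 - 1/2 = 15/2)
6*T(0, X(-2, 3)) = 6*(15/2) = 45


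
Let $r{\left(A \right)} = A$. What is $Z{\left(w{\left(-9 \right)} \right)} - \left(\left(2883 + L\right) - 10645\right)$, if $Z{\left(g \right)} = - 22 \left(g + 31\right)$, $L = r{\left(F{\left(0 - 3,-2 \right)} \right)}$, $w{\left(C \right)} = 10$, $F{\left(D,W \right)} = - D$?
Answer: $6857$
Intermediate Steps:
$L = 3$ ($L = - (0 - 3) = \left(-1\right) \left(-3\right) = 3$)
$Z{\left(g \right)} = -682 - 22 g$ ($Z{\left(g \right)} = - 22 \left(31 + g\right) = -682 - 22 g$)
$Z{\left(w{\left(-9 \right)} \right)} - \left(\left(2883 + L\right) - 10645\right) = \left(-682 - 220\right) - \left(\left(2883 + 3\right) - 10645\right) = \left(-682 - 220\right) - \left(2886 - 10645\right) = -902 - -7759 = -902 + 7759 = 6857$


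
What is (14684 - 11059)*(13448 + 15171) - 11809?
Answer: 103732066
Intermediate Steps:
(14684 - 11059)*(13448 + 15171) - 11809 = 3625*28619 - 11809 = 103743875 - 11809 = 103732066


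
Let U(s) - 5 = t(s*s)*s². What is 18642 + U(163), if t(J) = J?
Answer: 705930408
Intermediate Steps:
U(s) = 5 + s⁴ (U(s) = 5 + (s*s)*s² = 5 + s²*s² = 5 + s⁴)
18642 + U(163) = 18642 + (5 + 163⁴) = 18642 + (5 + 705911761) = 18642 + 705911766 = 705930408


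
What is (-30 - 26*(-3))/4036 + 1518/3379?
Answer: 1572210/3409411 ≈ 0.46114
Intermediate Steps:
(-30 - 26*(-3))/4036 + 1518/3379 = (-30 + 78)*(1/4036) + 1518*(1/3379) = 48*(1/4036) + 1518/3379 = 12/1009 + 1518/3379 = 1572210/3409411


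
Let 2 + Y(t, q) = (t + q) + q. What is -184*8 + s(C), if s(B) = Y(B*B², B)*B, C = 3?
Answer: -1379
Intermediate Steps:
Y(t, q) = -2 + t + 2*q (Y(t, q) = -2 + ((t + q) + q) = -2 + ((q + t) + q) = -2 + (t + 2*q) = -2 + t + 2*q)
s(B) = B*(-2 + B³ + 2*B) (s(B) = (-2 + B*B² + 2*B)*B = (-2 + B³ + 2*B)*B = B*(-2 + B³ + 2*B))
-184*8 + s(C) = -184*8 + 3*(-2 + 3³ + 2*3) = -46*32 + 3*(-2 + 27 + 6) = -1472 + 3*31 = -1472 + 93 = -1379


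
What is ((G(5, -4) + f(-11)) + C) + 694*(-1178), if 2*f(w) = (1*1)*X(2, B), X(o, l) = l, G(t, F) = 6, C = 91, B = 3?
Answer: -1634867/2 ≈ -8.1743e+5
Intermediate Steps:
f(w) = 3/2 (f(w) = ((1*1)*3)/2 = (1*3)/2 = (1/2)*3 = 3/2)
((G(5, -4) + f(-11)) + C) + 694*(-1178) = ((6 + 3/2) + 91) + 694*(-1178) = (15/2 + 91) - 817532 = 197/2 - 817532 = -1634867/2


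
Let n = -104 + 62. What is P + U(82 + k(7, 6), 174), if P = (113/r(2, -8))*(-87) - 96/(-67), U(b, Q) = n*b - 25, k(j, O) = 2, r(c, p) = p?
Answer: -1244963/536 ≈ -2322.7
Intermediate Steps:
n = -42
U(b, Q) = -25 - 42*b (U(b, Q) = -42*b - 25 = -25 - 42*b)
P = 659445/536 (P = (113/(-8))*(-87) - 96/(-67) = (113*(-⅛))*(-87) - 96*(-1/67) = -113/8*(-87) + 96/67 = 9831/8 + 96/67 = 659445/536 ≈ 1230.3)
P + U(82 + k(7, 6), 174) = 659445/536 + (-25 - 42*(82 + 2)) = 659445/536 + (-25 - 42*84) = 659445/536 + (-25 - 3528) = 659445/536 - 3553 = -1244963/536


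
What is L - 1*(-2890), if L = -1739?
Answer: 1151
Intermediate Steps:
L - 1*(-2890) = -1739 - 1*(-2890) = -1739 + 2890 = 1151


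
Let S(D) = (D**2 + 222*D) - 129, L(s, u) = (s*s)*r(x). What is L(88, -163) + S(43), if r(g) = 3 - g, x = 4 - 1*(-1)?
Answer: -4222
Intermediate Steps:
x = 5 (x = 4 + 1 = 5)
L(s, u) = -2*s**2 (L(s, u) = (s*s)*(3 - 1*5) = s**2*(3 - 5) = s**2*(-2) = -2*s**2)
S(D) = -129 + D**2 + 222*D
L(88, -163) + S(43) = -2*88**2 + (-129 + 43**2 + 222*43) = -2*7744 + (-129 + 1849 + 9546) = -15488 + 11266 = -4222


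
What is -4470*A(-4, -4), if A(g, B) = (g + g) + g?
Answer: 53640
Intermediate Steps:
A(g, B) = 3*g (A(g, B) = 2*g + g = 3*g)
-4470*A(-4, -4) = -13410*(-4) = -4470*(-12) = 53640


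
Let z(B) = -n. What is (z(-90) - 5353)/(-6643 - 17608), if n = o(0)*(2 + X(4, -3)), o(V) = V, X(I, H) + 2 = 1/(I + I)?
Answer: 5353/24251 ≈ 0.22073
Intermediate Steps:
X(I, H) = -2 + 1/(2*I) (X(I, H) = -2 + 1/(I + I) = -2 + 1/(2*I))
n = 0 (n = 0*(2 + (-2 + (½)/4)) = 0*(2 + (-2 + (½)*(¼))) = 0*(2 + (-2 + ⅛)) = 0*(2 - 15/8) = 0*(⅛) = 0)
z(B) = 0 (z(B) = -1*0 = 0)
(z(-90) - 5353)/(-6643 - 17608) = (0 - 5353)/(-6643 - 17608) = -5353/(-24251) = -5353*(-1/24251) = 5353/24251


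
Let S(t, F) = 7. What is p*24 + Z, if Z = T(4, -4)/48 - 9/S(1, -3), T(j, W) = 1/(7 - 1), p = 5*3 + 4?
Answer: 916711/2016 ≈ 454.72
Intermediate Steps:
p = 19 (p = 15 + 4 = 19)
T(j, W) = ⅙ (T(j, W) = 1/6 = ⅙)
Z = -2585/2016 (Z = (⅙)/48 - 9/7 = (⅙)*(1/48) - 9*⅐ = 1/288 - 9/7 = -2585/2016 ≈ -1.2822)
p*24 + Z = 19*24 - 2585/2016 = 456 - 2585/2016 = 916711/2016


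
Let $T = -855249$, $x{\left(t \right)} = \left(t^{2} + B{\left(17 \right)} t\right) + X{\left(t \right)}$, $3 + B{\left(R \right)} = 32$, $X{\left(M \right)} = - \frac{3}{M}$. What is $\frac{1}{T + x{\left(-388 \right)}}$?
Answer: $- \frac{388}{277791313} \approx -1.3967 \cdot 10^{-6}$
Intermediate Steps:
$B{\left(R \right)} = 29$ ($B{\left(R \right)} = -3 + 32 = 29$)
$x{\left(t \right)} = t^{2} - \frac{3}{t} + 29 t$ ($x{\left(t \right)} = \left(t^{2} + 29 t\right) - \frac{3}{t} = t^{2} - \frac{3}{t} + 29 t$)
$\frac{1}{T + x{\left(-388 \right)}} = \frac{1}{-855249 + \frac{-3 + \left(-388\right)^{2} \left(29 - 388\right)}{-388}} = \frac{1}{-855249 - \frac{-3 + 150544 \left(-359\right)}{388}} = \frac{1}{-855249 - \frac{-3 - 54045296}{388}} = \frac{1}{-855249 - - \frac{54045299}{388}} = \frac{1}{-855249 + \frac{54045299}{388}} = \frac{1}{- \frac{277791313}{388}} = - \frac{388}{277791313}$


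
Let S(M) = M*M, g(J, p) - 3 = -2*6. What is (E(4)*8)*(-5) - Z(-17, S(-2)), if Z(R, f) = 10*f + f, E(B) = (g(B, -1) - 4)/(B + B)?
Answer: 21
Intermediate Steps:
g(J, p) = -9 (g(J, p) = 3 - 2*6 = 3 - 12 = -9)
S(M) = M²
E(B) = -13/(2*B) (E(B) = (-9 - 4)/(B + B) = -13*1/(2*B) = -13/(2*B))
Z(R, f) = 11*f
(E(4)*8)*(-5) - Z(-17, S(-2)) = (-13/2/4*8)*(-5) - 11*(-2)² = (-13/2*¼*8)*(-5) - 11*4 = -13/8*8*(-5) - 1*44 = -13*(-5) - 44 = 65 - 44 = 21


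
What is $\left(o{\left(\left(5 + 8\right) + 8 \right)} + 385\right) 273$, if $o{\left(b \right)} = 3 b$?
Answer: $122304$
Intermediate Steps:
$\left(o{\left(\left(5 + 8\right) + 8 \right)} + 385\right) 273 = \left(3 \left(\left(5 + 8\right) + 8\right) + 385\right) 273 = \left(3 \left(13 + 8\right) + 385\right) 273 = \left(3 \cdot 21 + 385\right) 273 = \left(63 + 385\right) 273 = 448 \cdot 273 = 122304$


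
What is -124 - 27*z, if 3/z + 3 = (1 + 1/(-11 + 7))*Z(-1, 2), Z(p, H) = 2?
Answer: -70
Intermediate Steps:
z = -2 (z = 3/(-3 + (1 + 1/(-11 + 7))*2) = 3/(-3 + (1 + 1/(-4))*2) = 3/(-3 + (1 - ¼)*2) = 3/(-3 + (¾)*2) = 3/(-3 + 3/2) = 3/(-3/2) = 3*(-⅔) = -2)
-124 - 27*z = -124 - 27*(-2) = -124 + 54 = -70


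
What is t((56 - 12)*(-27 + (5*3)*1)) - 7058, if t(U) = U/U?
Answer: -7057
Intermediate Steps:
t(U) = 1
t((56 - 12)*(-27 + (5*3)*1)) - 7058 = 1 - 7058 = -7057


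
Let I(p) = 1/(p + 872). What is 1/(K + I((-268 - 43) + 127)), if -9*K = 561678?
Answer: -2064/128811485 ≈ -1.6023e-5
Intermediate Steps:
I(p) = 1/(872 + p)
K = -187226/3 (K = -⅑*561678 = -187226/3 ≈ -62409.)
1/(K + I((-268 - 43) + 127)) = 1/(-187226/3 + 1/(872 + ((-268 - 43) + 127))) = 1/(-187226/3 + 1/(872 + (-311 + 127))) = 1/(-187226/3 + 1/(872 - 184)) = 1/(-187226/3 + 1/688) = 1/(-128811485/2064) = -2064/128811485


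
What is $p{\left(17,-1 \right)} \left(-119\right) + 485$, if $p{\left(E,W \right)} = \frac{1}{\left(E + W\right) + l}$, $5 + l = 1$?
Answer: $\frac{5701}{12} \approx 475.08$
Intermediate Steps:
$l = -4$ ($l = -5 + 1 = -4$)
$p{\left(E,W \right)} = \frac{1}{-4 + E + W}$ ($p{\left(E,W \right)} = \frac{1}{\left(E + W\right) - 4} = \frac{1}{-4 + E + W}$)
$p{\left(17,-1 \right)} \left(-119\right) + 485 = \frac{1}{-4 + 17 - 1} \left(-119\right) + 485 = \frac{1}{12} \left(-119\right) + 485 = - \frac{119}{12} + 485 = \frac{5701}{12}$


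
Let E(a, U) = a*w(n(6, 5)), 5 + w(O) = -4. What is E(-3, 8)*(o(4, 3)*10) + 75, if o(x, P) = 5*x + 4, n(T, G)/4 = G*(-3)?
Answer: 6555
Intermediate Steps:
n(T, G) = -12*G (n(T, G) = 4*(G*(-3)) = 4*(-3*G) = -12*G)
w(O) = -9 (w(O) = -5 - 4 = -9)
o(x, P) = 4 + 5*x
E(a, U) = -9*a (E(a, U) = a*(-9) = -9*a)
E(-3, 8)*(o(4, 3)*10) + 75 = (-9*(-3))*((4 + 5*4)*10) + 75 = 27*((4 + 20)*10) + 75 = 27*(24*10) + 75 = 27*240 + 75 = 6480 + 75 = 6555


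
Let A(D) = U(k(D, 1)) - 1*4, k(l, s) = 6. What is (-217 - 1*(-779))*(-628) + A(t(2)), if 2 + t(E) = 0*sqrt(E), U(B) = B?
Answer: -352934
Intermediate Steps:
t(E) = -2 (t(E) = -2 + 0*sqrt(E) = -2 + 0 = -2)
A(D) = 2 (A(D) = 6 - 1*4 = 6 - 4 = 2)
(-217 - 1*(-779))*(-628) + A(t(2)) = (-217 - 1*(-779))*(-628) + 2 = (-217 + 779)*(-628) + 2 = 562*(-628) + 2 = -352936 + 2 = -352934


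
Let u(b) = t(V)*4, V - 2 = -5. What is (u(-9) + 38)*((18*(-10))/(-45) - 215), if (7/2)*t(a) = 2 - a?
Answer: -64566/7 ≈ -9223.7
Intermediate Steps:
V = -3 (V = 2 - 5 = -3)
t(a) = 4/7 - 2*a/7 (t(a) = 2*(2 - a)/7 = 4/7 - 2*a/7)
u(b) = 40/7 (u(b) = (4/7 - 2/7*(-3))*4 = (4/7 + 6/7)*4 = (10/7)*4 = 40/7)
(u(-9) + 38)*((18*(-10))/(-45) - 215) = (40/7 + 38)*((18*(-10))/(-45) - 215) = 306*(-180*(-1/45) - 215)/7 = 306*(4 - 215)/7 = (306/7)*(-211) = -64566/7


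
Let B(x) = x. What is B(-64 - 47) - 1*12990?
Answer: -13101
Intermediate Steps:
B(-64 - 47) - 1*12990 = (-64 - 47) - 1*12990 = -111 - 12990 = -13101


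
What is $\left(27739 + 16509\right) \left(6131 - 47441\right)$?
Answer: $-1827884880$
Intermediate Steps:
$\left(27739 + 16509\right) \left(6131 - 47441\right) = 44248 \left(-41310\right) = -1827884880$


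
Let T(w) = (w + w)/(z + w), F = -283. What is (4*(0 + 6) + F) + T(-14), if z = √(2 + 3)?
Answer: -49077/191 + 28*√5/191 ≈ -256.62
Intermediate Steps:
z = √5 ≈ 2.2361
T(w) = 2*w/(w + √5) (T(w) = (w + w)/(√5 + w) = (2*w)/(w + √5) = 2*w/(w + √5))
(4*(0 + 6) + F) + T(-14) = (4*(0 + 6) - 283) + 2*(-14)/(-14 + √5) = (4*6 - 283) - 28/(-14 + √5) = (24 - 283) - 28/(-14 + √5) = -259 - 28/(-14 + √5)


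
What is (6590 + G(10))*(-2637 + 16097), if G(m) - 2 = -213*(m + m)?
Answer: 31388720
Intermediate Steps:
G(m) = 2 - 426*m (G(m) = 2 - 213*(m + m) = 2 - 426*m)
(6590 + G(10))*(-2637 + 16097) = (6590 + (2 - 426*10))*(-2637 + 16097) = (6590 + (2 - 4260))*13460 = (6590 - 4258)*13460 = 2332*13460 = 31388720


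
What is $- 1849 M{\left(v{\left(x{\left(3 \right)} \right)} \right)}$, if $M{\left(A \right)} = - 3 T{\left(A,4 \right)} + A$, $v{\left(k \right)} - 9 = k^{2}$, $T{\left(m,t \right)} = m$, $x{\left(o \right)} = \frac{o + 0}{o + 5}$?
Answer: $\frac{1081665}{32} \approx 33802.0$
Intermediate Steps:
$x{\left(o \right)} = \frac{o}{5 + o}$
$v{\left(k \right)} = 9 + k^{2}$
$M{\left(A \right)} = - 2 A$ ($M{\left(A \right)} = - 3 A + A = - 2 A$)
$- 1849 M{\left(v{\left(x{\left(3 \right)} \right)} \right)} = - 1849 \left(- 2 \left(9 + \left(\frac{3}{5 + 3}\right)^{2}\right)\right) = - 1849 \left(- 2 \left(9 + \left(\frac{3}{8}\right)^{2}\right)\right) = - 1849 \left(- 2 \left(9 + \frac{9}{64}\right)\right) = - 1849 \left(\left(-2\right) \frac{585}{64}\right) = \left(-1849\right) \left(- \frac{585}{32}\right) = \frac{1081665}{32}$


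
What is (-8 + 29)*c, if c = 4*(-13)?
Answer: -1092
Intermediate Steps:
c = -52
(-8 + 29)*c = (-8 + 29)*(-52) = 21*(-52) = -1092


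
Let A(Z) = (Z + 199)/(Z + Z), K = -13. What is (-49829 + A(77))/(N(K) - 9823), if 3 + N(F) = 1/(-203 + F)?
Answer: 828726120/163426109 ≈ 5.0710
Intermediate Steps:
A(Z) = (199 + Z)/(2*Z) (A(Z) = (199 + Z)/((2*Z)) = (199 + Z)*(1/(2*Z)) = (199 + Z)/(2*Z))
N(F) = -3 + 1/(-203 + F)
(-49829 + A(77))/(N(K) - 9823) = (-49829 + (½)*(199 + 77)/77)/((610 - 3*(-13))/(-203 - 13) - 9823) = (-49829 + (½)*(1/77)*276)/((610 + 39)/(-216) - 9823) = (-49829 + 138/77)/(-1/216*649 - 9823) = -3836695/(77*(-649/216 - 9823)) = -3836695/(77*(-2122417/216)) = -3836695/77*(-216/2122417) = 828726120/163426109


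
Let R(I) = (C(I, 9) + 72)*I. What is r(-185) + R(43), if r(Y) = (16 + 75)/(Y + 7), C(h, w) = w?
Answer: 619883/178 ≈ 3482.5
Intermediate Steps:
r(Y) = 91/(7 + Y)
R(I) = 81*I (R(I) = (9 + 72)*I = 81*I)
r(-185) + R(43) = 91/(7 - 185) + 81*43 = 91/(-178) + 3483 = 91*(-1/178) + 3483 = -91/178 + 3483 = 619883/178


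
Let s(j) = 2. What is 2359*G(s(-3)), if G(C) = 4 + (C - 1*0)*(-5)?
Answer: -14154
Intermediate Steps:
G(C) = 4 - 5*C (G(C) = 4 + (C + 0)*(-5) = 4 + C*(-5) = 4 - 5*C)
2359*G(s(-3)) = 2359*(4 - 5*2) = 2359*(4 - 10) = 2359*(-6) = -14154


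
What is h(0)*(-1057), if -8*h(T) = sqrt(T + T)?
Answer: 0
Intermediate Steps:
h(T) = -sqrt(2)*sqrt(T)/8 (h(T) = -sqrt(T + T)/8 = -sqrt(2)*sqrt(T)/8)
h(0)*(-1057) = -sqrt(2)*sqrt(0)/8*(-1057) = -1/8*sqrt(2)*0*(-1057) = 0*(-1057) = 0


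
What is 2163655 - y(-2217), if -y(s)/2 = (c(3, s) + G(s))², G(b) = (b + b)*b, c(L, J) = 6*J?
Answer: 192742110962407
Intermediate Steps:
G(b) = 2*b² (G(b) = (2*b)*b = 2*b²)
y(s) = -2*(2*s² + 6*s)² (y(s) = -2*(6*s + 2*s²)² = -2*(2*s² + 6*s)²)
2163655 - y(-2217) = 2163655 - (-8)*(-2217)²*(3 - 2217)² = 2163655 - (-8)*4915089*(-2214)² = 2163655 - (-8)*4915089*4901796 = 2163655 - 1*(-192742108798752) = 2163655 + 192742108798752 = 192742110962407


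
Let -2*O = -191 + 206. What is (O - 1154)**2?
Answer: 5396329/4 ≈ 1.3491e+6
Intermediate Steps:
O = -15/2 (O = -(-191 + 206)/2 = -1/2*15 = -15/2 ≈ -7.5000)
(O - 1154)**2 = (-15/2 - 1154)**2 = (-2323/2)**2 = 5396329/4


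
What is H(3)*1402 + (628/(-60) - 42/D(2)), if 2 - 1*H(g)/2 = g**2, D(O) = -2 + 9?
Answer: -294667/15 ≈ -19644.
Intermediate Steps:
D(O) = 7
H(g) = 4 - 2*g**2
H(3)*1402 + (628/(-60) - 42/D(2)) = (4 - 2*3**2)*1402 + (628/(-60) - 42/7) = (4 - 2*9)*1402 + (628*(-1/60) - 42*1/7) = (4 - 18)*1402 + (-157/15 - 6) = -14*1402 - 247/15 = -19628 - 247/15 = -294667/15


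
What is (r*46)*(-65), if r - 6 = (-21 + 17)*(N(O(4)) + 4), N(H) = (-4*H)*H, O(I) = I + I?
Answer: -3031860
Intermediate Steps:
O(I) = 2*I
N(H) = -4*H²
r = 1014 (r = 6 + (-21 + 17)*(-4*(2*4)² + 4) = 6 - 4*(-4*8² + 4) = 6 - 4*(-4*64 + 4) = 6 - 4*(-256 + 4) = 6 - 4*(-252) = 6 + 1008 = 1014)
(r*46)*(-65) = (1014*46)*(-65) = 46644*(-65) = -3031860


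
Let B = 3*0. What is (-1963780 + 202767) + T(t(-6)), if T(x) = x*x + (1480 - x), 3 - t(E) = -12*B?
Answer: -1759527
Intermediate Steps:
B = 0
t(E) = 3 (t(E) = 3 - (-12)*0 = 3 - 1*0 = 3 + 0 = 3)
T(x) = 1480 + x² - x (T(x) = x² + (1480 - x) = 1480 + x² - x)
(-1963780 + 202767) + T(t(-6)) = (-1963780 + 202767) + (1480 + 3² - 1*3) = -1761013 + (1480 + 9 - 3) = -1761013 + 1486 = -1759527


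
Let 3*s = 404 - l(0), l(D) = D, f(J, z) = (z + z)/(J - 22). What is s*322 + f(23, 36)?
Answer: 130304/3 ≈ 43435.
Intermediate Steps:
f(J, z) = 2*z/(-22 + J) (f(J, z) = (2*z)/(-22 + J) = 2*z/(-22 + J))
s = 404/3 (s = (404 - 1*0)/3 = (404 + 0)/3 = (⅓)*404 = 404/3 ≈ 134.67)
s*322 + f(23, 36) = (404/3)*322 + 2*36/(-22 + 23) = 130088/3 + 2*36/1 = 130088/3 + 2*36*1 = 130088/3 + 72 = 130304/3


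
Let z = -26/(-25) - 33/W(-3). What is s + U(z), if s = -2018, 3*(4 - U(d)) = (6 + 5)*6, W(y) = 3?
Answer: -2036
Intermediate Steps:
z = -249/25 (z = -26/(-25) - 33/3 = -26*(-1/25) - 33*1/3 = 26/25 - 11 = -249/25 ≈ -9.9600)
U(d) = -18 (U(d) = 4 - (6 + 5)*6/3 = 4 - 11*6/3 = 4 - 1/3*66 = 4 - 22 = -18)
s + U(z) = -2018 - 18 = -2036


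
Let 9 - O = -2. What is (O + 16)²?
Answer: 729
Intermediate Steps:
O = 11 (O = 9 - 1*(-2) = 9 + 2 = 11)
(O + 16)² = (11 + 16)² = 27² = 729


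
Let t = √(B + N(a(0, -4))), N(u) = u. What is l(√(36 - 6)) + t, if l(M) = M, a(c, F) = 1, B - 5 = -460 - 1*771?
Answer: √30 + 35*I ≈ 5.4772 + 35.0*I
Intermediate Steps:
B = -1226 (B = 5 + (-460 - 1*771) = 5 + (-460 - 771) = 5 - 1231 = -1226)
t = 35*I (t = √(-1226 + 1) = √(-1225) = 35*I ≈ 35.0*I)
l(√(36 - 6)) + t = √(36 - 6) + 35*I = √30 + 35*I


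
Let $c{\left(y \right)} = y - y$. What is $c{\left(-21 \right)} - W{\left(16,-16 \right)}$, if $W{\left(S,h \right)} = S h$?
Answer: $256$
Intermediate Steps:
$c{\left(y \right)} = 0$
$c{\left(-21 \right)} - W{\left(16,-16 \right)} = 0 - 16 \left(-16\right) = 0 - -256 = 0 + 256 = 256$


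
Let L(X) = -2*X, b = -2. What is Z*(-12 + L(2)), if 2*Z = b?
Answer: 16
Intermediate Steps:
Z = -1 (Z = (½)*(-2) = -1)
Z*(-12 + L(2)) = -(-12 - 2*2) = -(-12 - 4) = -1*(-16) = 16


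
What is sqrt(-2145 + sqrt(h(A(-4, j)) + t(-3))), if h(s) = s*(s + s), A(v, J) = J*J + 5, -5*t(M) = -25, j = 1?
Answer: sqrt(-2145 + sqrt(77)) ≈ 46.219*I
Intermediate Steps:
t(M) = 5 (t(M) = -1/5*(-25) = 5)
A(v, J) = 5 + J**2 (A(v, J) = J**2 + 5 = 5 + J**2)
h(s) = 2*s**2 (h(s) = s*(2*s) = 2*s**2)
sqrt(-2145 + sqrt(h(A(-4, j)) + t(-3))) = sqrt(-2145 + sqrt(2*(5 + 1**2)**2 + 5)) = sqrt(-2145 + sqrt(2*(5 + 1)**2 + 5)) = sqrt(-2145 + sqrt(2*6**2 + 5)) = sqrt(-2145 + sqrt(2*36 + 5)) = sqrt(-2145 + sqrt(72 + 5)) = sqrt(-2145 + sqrt(77))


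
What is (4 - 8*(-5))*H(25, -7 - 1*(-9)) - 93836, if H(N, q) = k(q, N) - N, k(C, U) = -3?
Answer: -95068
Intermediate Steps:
H(N, q) = -3 - N
(4 - 8*(-5))*H(25, -7 - 1*(-9)) - 93836 = (4 - 8*(-5))*(-3 - 1*25) - 93836 = (4 + 40)*(-3 - 25) - 93836 = 44*(-28) - 93836 = -1232 - 93836 = -95068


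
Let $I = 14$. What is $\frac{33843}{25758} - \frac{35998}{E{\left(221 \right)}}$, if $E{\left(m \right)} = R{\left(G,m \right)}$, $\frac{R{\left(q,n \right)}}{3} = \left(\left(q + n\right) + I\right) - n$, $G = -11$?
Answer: $- \frac{34330811}{8586} \approx -3998.5$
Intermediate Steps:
$R{\left(q,n \right)} = 42 + 3 q$ ($R{\left(q,n \right)} = 3 \left(\left(\left(q + n\right) + 14\right) - n\right) = 3 \left(\left(\left(n + q\right) + 14\right) - n\right) = 3 \left(\left(14 + n + q\right) - n\right) = 3 \left(14 + q\right) = 42 + 3 q$)
$E{\left(m \right)} = 9$ ($E{\left(m \right)} = 42 + 3 \left(-11\right) = 42 - 33 = 9$)
$\frac{33843}{25758} - \frac{35998}{E{\left(221 \right)}} = \frac{33843}{25758} - \frac{35998}{9} = 33843 \cdot \frac{1}{25758} - \frac{35998}{9} = \frac{11281}{8586} - \frac{35998}{9} = - \frac{34330811}{8586}$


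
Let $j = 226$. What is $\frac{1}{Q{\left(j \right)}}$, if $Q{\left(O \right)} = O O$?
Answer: $\frac{1}{51076} \approx 1.9579 \cdot 10^{-5}$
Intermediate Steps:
$Q{\left(O \right)} = O^{2}$
$\frac{1}{Q{\left(j \right)}} = \frac{1}{226^{2}} = \frac{1}{51076}$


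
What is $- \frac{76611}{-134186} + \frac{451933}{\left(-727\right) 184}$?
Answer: $- \frac{25197490645}{8974896424} \approx -2.8076$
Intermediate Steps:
$- \frac{76611}{-134186} + \frac{451933}{\left(-727\right) 184} = \left(-76611\right) \left(- \frac{1}{134186}\right) + \frac{451933}{-133768} = \frac{76611}{134186} + 451933 \left(- \frac{1}{133768}\right) = \frac{76611}{134186} - \frac{451933}{133768} = - \frac{25197490645}{8974896424}$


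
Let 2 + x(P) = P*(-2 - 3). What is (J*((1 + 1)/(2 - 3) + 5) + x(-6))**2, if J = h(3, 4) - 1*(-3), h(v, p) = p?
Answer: 2401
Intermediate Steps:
J = 7 (J = 4 - 1*(-3) = 4 + 3 = 7)
x(P) = -2 - 5*P (x(P) = -2 + P*(-2 - 3) = -2 + P*(-5) = -2 - 5*P)
(J*((1 + 1)/(2 - 3) + 5) + x(-6))**2 = (7*((1 + 1)/(2 - 3) + 5) + (-2 - 5*(-6)))**2 = (7*(2/(-1) + 5) + (-2 + 30))**2 = (7*(2*(-1) + 5) + 28)**2 = (7*(-2 + 5) + 28)**2 = (7*3 + 28)**2 = (21 + 28)**2 = 49**2 = 2401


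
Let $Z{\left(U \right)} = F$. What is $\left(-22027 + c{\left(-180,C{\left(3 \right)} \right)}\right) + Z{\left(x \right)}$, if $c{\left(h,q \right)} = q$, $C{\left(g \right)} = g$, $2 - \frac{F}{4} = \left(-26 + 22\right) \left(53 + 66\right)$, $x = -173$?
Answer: $-20112$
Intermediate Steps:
$F = 1912$ ($F = 8 - 4 \left(-26 + 22\right) \left(53 + 66\right) = 8 - 4 \left(\left(-4\right) 119\right) = 8 - -1904 = 8 + 1904 = 1912$)
$Z{\left(U \right)} = 1912$
$\left(-22027 + c{\left(-180,C{\left(3 \right)} \right)}\right) + Z{\left(x \right)} = \left(-22027 + 3\right) + 1912 = -22024 + 1912 = -20112$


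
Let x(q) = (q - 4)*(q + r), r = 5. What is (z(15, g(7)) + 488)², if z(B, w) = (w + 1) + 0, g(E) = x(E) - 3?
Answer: 272484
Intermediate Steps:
x(q) = (-4 + q)*(5 + q) (x(q) = (q - 4)*(q + 5) = (-4 + q)*(5 + q))
g(E) = -23 + E + E² (g(E) = (-20 + E + E²) - 3 = -23 + E + E²)
z(B, w) = 1 + w (z(B, w) = (1 + w) + 0 = 1 + w)
(z(15, g(7)) + 488)² = ((1 + (-23 + 7 + 7²)) + 488)² = ((1 + (-23 + 7 + 49)) + 488)² = ((1 + 33) + 488)² = (34 + 488)² = 522² = 272484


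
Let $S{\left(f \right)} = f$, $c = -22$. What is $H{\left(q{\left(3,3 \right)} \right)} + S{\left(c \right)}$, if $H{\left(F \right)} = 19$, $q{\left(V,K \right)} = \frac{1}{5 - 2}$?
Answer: $-3$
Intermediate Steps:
$q{\left(V,K \right)} = \frac{1}{3}$
$H{\left(q{\left(3,3 \right)} \right)} + S{\left(c \right)} = 19 - 22 = -3$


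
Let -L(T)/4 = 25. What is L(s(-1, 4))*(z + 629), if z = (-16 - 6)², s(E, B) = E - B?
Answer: -111300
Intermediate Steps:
z = 484 (z = (-22)² = 484)
L(T) = -100 (L(T) = -4*25 = -100)
L(s(-1, 4))*(z + 629) = -100*(484 + 629) = -100*1113 = -111300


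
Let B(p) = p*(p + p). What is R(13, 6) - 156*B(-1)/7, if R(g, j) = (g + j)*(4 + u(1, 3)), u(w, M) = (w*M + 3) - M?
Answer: 619/7 ≈ 88.429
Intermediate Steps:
u(w, M) = 3 - M + M*w (u(w, M) = (M*w + 3) - M = (3 + M*w) - M = 3 - M + M*w)
R(g, j) = 7*g + 7*j (R(g, j) = (g + j)*(4 + (3 - 1*3 + 3*1)) = (g + j)*(4 + (3 - 3 + 3)) = (g + j)*(4 + 3) = (g + j)*7 = 7*g + 7*j)
B(p) = 2*p² (B(p) = p*(2*p) = 2*p²)
R(13, 6) - 156*B(-1)/7 = (7*13 + 7*6) - 156*2*(-1)²/7 = (91 + 42) - 156*2*1/7 = 133 - 312/7 = 619/7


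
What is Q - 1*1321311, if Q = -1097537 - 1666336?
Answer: -4085184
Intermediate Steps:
Q = -2763873
Q - 1*1321311 = -2763873 - 1*1321311 = -2763873 - 1321311 = -4085184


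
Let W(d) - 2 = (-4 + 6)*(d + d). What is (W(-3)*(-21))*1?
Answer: 210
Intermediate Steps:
W(d) = 2 + 4*d (W(d) = 2 + (-4 + 6)*(d + d) = 2 + 2*(2*d) = 2 + 4*d)
(W(-3)*(-21))*1 = ((2 + 4*(-3))*(-21))*1 = ((2 - 12)*(-21))*1 = -10*(-21)*1 = 210*1 = 210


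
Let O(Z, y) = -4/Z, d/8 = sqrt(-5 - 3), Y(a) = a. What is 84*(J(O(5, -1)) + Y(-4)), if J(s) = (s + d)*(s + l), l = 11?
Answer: -25536/25 + 68544*I*sqrt(2)/5 ≈ -1021.4 + 19387.0*I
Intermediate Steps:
d = 16*I*sqrt(2) (d = 8*sqrt(-5 - 3) = 8*sqrt(-8) = 8*(2*I*sqrt(2)) = 16*I*sqrt(2) ≈ 22.627*I)
J(s) = (11 + s)*(s + 16*I*sqrt(2)) (J(s) = (s + 16*I*sqrt(2))*(s + 11) = (s + 16*I*sqrt(2))*(11 + s) = (11 + s)*(s + 16*I*sqrt(2)))
84*(J(O(5, -1)) + Y(-4)) = 84*(((-4/5)**2 + 11*(-4/5) + 176*I*sqrt(2) + 16*I*(-4/5)*sqrt(2)) - 4) = 84*((16/25 - 44/5 + 176*I*sqrt(2) - 64*I*sqrt(2)/5) - 4) = 84*((-204/25 + 816*I*sqrt(2)/5) - 4) = 84*(-304/25 + 816*I*sqrt(2)/5) = -25536/25 + 68544*I*sqrt(2)/5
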